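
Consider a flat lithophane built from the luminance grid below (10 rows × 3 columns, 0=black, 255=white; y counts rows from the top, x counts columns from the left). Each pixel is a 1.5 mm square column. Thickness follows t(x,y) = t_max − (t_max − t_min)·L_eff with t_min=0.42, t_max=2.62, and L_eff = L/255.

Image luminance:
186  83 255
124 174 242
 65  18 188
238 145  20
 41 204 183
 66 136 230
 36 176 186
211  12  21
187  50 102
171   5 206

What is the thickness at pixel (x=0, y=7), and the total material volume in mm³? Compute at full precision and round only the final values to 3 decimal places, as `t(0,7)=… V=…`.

span = t_max - t_min = 2.62 - 0.42 = 2.200
L(0,7) = 211, L_eff = 211/255 = 0.827451
t(0,7) = 2.62 - 2.200·0.827451 = 0.800
Σt over all 10·3 pixels = 3332/75 ≈ 44.4266667
V = pitch²·Σt = 1.5²·3332/75 = 99.960

t(0,7)=0.800 V=99.960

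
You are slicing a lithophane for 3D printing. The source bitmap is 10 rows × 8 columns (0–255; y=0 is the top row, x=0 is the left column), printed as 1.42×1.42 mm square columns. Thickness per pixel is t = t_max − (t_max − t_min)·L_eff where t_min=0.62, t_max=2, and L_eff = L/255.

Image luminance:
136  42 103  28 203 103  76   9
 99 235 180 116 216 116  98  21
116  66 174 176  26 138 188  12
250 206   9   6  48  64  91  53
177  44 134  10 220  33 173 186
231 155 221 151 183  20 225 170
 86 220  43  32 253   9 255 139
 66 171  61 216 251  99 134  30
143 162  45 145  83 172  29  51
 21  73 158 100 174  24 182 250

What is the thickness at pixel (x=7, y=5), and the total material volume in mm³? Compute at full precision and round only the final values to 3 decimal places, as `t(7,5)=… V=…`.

span = t_max - t_min = 2 - 0.62 = 1.380
L(7,5) = 170, L_eff = 170/255 = 0.666667
t(7,5) = 2 - 1.380·0.666667 = 1.080
Σt over all 10·8 pixels = 229439/2125 ≈ 107.9712941
V = pitch²·Σt = 1.42²·229439/2125 = 217.713

t(7,5)=1.080 V=217.713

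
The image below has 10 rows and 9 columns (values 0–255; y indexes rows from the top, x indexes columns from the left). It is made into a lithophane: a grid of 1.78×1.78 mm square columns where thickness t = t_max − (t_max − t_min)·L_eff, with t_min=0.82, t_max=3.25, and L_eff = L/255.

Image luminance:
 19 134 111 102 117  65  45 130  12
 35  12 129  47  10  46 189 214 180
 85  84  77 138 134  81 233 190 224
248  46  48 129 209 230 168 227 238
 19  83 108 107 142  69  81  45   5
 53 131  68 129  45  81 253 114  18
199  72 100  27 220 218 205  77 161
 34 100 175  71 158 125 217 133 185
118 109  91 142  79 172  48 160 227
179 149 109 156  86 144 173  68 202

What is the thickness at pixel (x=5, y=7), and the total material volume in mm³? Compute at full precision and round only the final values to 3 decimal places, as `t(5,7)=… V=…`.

t(5,7)=2.059 V=599.888

span = t_max - t_min = 3.25 - 0.82 = 2.430
L(5,7) = 125, L_eff = 125/255 = 0.490196
t(5,7) = 3.25 - 2.430·0.490196 = 2.059
Σt over all 10·9 pixels = 402336/2125 ≈ 189.3345882
V = pitch²·Σt = 1.78²·402336/2125 = 599.888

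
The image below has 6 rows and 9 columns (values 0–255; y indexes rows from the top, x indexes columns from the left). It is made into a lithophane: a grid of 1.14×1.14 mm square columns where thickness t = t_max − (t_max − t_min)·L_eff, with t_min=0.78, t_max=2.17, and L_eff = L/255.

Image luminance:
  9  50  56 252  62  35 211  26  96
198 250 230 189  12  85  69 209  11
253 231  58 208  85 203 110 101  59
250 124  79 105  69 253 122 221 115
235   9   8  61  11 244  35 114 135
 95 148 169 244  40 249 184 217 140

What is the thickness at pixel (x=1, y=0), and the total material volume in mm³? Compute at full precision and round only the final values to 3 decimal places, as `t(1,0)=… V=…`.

t(1,0)=1.897 V=102.458

span = t_max - t_min = 2.17 - 0.78 = 1.390
L(1,0) = 50, L_eff = 50/255 = 0.196078
t(1,0) = 2.17 - 1.390·0.196078 = 1.897
Σt over all 6·9 pixels = 502591/6375 ≈ 78.8378039
V = pitch²·Σt = 1.14²·502591/6375 = 102.458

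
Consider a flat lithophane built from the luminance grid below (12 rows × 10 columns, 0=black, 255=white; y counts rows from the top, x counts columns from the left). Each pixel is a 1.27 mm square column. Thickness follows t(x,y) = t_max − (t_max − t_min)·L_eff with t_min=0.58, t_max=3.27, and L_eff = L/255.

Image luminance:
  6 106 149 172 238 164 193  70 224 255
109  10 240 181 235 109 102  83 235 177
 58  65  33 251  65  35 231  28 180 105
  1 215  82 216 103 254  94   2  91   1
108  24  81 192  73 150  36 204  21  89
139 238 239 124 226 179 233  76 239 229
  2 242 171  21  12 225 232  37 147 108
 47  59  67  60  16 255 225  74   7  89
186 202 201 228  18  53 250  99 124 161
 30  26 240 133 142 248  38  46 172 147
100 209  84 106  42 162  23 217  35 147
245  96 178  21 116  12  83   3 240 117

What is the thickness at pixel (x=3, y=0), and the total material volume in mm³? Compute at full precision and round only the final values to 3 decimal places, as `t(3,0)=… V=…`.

t(3,0)=1.456 V=375.234

span = t_max - t_min = 3.27 - 0.58 = 2.690
L(3,0) = 172, L_eff = 172/255 = 0.674510
t(3,0) = 3.27 - 2.690·0.674510 = 1.456
Σt over all 12·10 pixels = 494372/2125 ≈ 232.6456471
V = pitch²·Σt = 1.27²·494372/2125 = 375.234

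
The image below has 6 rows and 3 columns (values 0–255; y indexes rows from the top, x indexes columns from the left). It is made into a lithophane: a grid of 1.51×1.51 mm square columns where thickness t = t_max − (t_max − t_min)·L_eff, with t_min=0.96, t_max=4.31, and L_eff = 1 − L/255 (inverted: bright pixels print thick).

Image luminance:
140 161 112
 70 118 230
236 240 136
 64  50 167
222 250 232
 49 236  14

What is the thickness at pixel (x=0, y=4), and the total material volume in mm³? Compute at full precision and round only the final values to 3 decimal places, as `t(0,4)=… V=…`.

t(0,4)=3.876 V=121.085

span = t_max - t_min = 4.31 - 0.96 = 3.350
L(0,4) = 222, L_eff = 1 - 222/255 = 0.129412 (inverted)
t(0,4) = 4.31 - 3.350·0.129412 = 3.876
Σt over all 6·3 pixels = 90279/1700 ≈ 53.1052941
V = pitch²·Σt = 1.51²·90279/1700 = 121.085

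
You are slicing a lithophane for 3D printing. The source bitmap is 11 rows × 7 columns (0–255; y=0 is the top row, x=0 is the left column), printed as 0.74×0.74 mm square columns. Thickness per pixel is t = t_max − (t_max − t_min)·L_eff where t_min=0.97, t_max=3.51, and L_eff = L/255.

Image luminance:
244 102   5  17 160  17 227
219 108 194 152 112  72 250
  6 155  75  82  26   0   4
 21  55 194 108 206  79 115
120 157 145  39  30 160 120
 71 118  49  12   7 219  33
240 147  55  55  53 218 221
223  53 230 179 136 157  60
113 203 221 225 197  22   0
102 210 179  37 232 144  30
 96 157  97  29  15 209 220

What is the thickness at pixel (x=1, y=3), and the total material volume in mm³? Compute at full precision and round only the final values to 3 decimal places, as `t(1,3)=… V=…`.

t(1,3)=2.962 V=98.636

span = t_max - t_min = 3.51 - 0.97 = 2.540
L(1,3) = 55, L_eff = 55/255 = 0.215686
t(1,3) = 3.51 - 2.540·0.215686 = 2.962
Σt over all 11·7 pixels = 918637/5100 ≈ 180.1249020
V = pitch²·Σt = 0.74²·918637/5100 = 98.636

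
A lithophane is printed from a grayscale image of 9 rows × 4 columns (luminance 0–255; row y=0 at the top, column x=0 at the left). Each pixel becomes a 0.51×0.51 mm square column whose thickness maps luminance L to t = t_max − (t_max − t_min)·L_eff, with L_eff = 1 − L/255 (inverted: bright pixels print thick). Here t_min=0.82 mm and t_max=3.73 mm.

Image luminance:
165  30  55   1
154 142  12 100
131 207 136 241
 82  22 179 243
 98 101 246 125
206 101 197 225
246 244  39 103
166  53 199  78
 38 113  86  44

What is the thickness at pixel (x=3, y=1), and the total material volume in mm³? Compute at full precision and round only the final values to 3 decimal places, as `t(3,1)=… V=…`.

t(3,1)=1.961 V=21.356

span = t_max - t_min = 3.73 - 0.82 = 2.910
L(3,1) = 100, L_eff = 1 - 100/255 = 0.607843 (inverted)
t(3,1) = 3.73 - 2.910·0.607843 = 1.961
Σt over all 9·4 pixels = 174474/2125 ≈ 82.1054118
V = pitch²·Σt = 0.51²·174474/2125 = 21.356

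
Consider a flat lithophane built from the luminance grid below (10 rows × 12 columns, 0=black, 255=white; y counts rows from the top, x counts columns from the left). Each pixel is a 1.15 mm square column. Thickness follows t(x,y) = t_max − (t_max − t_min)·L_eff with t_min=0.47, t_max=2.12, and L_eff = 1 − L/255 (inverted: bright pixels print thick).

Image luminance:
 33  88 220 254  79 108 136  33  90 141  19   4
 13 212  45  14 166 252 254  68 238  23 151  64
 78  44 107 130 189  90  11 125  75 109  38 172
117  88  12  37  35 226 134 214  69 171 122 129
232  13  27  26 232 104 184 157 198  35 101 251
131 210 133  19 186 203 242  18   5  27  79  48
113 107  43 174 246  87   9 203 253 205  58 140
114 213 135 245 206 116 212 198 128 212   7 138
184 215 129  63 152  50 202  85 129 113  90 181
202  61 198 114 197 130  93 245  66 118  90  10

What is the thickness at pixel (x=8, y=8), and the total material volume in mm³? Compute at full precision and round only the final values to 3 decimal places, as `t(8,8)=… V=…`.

t(8,8)=1.305 V=200.955

span = t_max - t_min = 2.12 - 0.47 = 1.650
L(8,8) = 129, L_eff = 1 - 129/255 = 0.494118 (inverted)
t(8,8) = 2.12 - 1.650·0.494118 = 1.305
Σt over all 10·12 pixels = 258317/1700 ≈ 151.9511765
V = pitch²·Σt = 1.15²·258317/1700 = 200.955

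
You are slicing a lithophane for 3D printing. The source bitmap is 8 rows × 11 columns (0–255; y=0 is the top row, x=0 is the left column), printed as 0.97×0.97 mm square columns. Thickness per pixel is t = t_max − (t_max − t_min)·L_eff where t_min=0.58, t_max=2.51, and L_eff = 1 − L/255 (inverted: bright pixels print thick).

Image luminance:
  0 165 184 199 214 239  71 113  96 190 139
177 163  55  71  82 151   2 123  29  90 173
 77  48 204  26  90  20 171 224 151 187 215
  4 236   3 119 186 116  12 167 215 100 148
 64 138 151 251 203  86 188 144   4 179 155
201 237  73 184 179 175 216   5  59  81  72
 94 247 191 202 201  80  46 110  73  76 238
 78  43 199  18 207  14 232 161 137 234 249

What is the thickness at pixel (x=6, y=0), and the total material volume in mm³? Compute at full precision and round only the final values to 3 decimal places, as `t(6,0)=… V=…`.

t(6,0)=1.117 V=130.773

span = t_max - t_min = 2.51 - 0.58 = 1.930
L(6,0) = 71, L_eff = 1 - 71/255 = 0.721569 (inverted)
t(6,0) = 2.51 - 1.930·0.721569 = 1.117
Σt over all 8·11 pixels = 177209/1275 ≈ 138.9874510
V = pitch²·Σt = 0.97²·177209/1275 = 130.773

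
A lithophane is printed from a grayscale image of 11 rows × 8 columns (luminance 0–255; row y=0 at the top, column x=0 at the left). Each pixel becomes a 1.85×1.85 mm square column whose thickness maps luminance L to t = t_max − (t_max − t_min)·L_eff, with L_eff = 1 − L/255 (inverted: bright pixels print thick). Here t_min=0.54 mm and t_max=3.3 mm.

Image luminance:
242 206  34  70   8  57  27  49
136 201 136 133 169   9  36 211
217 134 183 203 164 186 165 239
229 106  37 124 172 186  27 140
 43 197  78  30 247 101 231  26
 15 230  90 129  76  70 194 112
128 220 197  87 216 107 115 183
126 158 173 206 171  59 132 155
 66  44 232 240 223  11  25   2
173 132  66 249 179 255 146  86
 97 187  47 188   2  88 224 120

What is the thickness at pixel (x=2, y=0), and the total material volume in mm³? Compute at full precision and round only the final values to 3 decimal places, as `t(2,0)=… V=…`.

span = t_max - t_min = 3.3 - 0.54 = 2.760
L(2,0) = 34, L_eff = 1 - 34/255 = 0.866667 (inverted)
t(2,0) = 3.3 - 2.760·0.866667 = 0.908
Σt over all 11·8 pixels = 73648/425 ≈ 173.2894118
V = pitch²·Σt = 1.85²·73648/425 = 593.083

t(2,0)=0.908 V=593.083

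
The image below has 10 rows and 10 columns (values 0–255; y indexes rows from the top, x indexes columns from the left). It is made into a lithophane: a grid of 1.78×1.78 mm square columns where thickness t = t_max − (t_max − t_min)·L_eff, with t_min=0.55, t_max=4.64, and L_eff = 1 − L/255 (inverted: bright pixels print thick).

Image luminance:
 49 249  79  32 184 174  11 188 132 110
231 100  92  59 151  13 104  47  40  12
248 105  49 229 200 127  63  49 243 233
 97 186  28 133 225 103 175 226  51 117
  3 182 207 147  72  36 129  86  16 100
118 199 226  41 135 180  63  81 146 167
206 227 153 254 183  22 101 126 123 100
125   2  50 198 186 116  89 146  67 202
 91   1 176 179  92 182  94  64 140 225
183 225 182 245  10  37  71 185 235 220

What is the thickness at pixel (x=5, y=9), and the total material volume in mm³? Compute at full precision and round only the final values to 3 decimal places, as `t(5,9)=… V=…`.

span = t_max - t_min = 4.64 - 0.55 = 4.090
L(5,9) = 37, L_eff = 1 - 37/255 = 0.854902 (inverted)
t(5,9) = 4.64 - 4.090·0.854902 = 1.143
Σt over all 10·10 pixels = 6634019/25500 ≈ 260.1576078
V = pitch²·Σt = 1.78²·6634019/25500 = 824.283

t(5,9)=1.143 V=824.283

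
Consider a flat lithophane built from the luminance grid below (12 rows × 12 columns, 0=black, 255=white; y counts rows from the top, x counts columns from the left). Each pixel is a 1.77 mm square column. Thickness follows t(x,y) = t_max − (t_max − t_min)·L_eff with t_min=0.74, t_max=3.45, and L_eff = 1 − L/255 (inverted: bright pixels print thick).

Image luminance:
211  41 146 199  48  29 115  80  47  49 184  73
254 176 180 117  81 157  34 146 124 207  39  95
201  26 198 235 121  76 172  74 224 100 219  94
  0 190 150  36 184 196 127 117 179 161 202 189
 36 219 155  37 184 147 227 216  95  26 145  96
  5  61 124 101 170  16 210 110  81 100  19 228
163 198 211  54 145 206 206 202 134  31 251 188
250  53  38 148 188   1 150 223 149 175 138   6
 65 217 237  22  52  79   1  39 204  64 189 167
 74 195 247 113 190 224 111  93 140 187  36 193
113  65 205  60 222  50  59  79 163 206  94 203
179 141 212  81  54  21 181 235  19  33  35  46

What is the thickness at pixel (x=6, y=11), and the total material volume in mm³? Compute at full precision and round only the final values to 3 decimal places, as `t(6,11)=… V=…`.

t(6,11)=2.664 V=950.261

span = t_max - t_min = 3.45 - 0.74 = 2.710
L(6,11) = 181, L_eff = 1 - 181/255 = 0.290196 (inverted)
t(6,11) = 3.45 - 2.710·0.290196 = 2.664
Σt over all 12·12 pixels = 3867287/12750 ≈ 303.3166275
V = pitch²·Σt = 1.77²·3867287/12750 = 950.261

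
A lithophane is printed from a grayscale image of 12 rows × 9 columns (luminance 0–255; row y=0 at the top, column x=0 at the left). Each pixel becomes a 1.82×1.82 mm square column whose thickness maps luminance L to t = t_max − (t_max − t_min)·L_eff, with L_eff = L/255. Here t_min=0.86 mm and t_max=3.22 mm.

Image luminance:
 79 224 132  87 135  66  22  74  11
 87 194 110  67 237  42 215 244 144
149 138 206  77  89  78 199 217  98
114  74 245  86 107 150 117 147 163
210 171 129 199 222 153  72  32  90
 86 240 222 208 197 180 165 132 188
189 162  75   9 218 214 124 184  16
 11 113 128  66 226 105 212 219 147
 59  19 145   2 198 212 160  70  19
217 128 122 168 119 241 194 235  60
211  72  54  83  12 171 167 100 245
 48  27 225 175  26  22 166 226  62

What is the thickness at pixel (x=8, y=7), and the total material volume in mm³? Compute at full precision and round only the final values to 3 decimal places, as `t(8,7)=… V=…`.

span = t_max - t_min = 3.22 - 0.86 = 2.360
L(8,7) = 147, L_eff = 147/255 = 0.576471
t(8,7) = 3.22 - 2.360·0.576471 = 1.860
Σt over all 12·9 pixels = 1367488/6375 ≈ 214.5079216
V = pitch²·Σt = 1.82²·1367488/6375 = 710.536

t(8,7)=1.860 V=710.536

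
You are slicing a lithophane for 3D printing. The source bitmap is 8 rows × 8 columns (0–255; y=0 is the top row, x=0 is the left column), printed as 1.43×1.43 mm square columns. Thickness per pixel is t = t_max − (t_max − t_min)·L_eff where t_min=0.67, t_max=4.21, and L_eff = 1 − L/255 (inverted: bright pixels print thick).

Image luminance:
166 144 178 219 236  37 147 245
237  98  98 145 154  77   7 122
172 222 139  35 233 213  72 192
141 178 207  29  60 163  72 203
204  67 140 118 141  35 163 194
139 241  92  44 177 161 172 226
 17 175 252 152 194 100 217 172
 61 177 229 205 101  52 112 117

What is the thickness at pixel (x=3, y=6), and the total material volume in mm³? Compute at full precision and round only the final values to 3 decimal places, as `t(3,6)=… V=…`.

t(3,6)=2.780 V=351.353

span = t_max - t_min = 4.21 - 0.67 = 3.540
L(3,6) = 152, L_eff = 1 - 152/255 = 0.403922 (inverted)
t(3,6) = 4.21 - 3.540·0.403922 = 2.780
Σt over all 8·8 pixels = 365116/2125 ≈ 171.8192941
V = pitch²·Σt = 1.43²·365116/2125 = 351.353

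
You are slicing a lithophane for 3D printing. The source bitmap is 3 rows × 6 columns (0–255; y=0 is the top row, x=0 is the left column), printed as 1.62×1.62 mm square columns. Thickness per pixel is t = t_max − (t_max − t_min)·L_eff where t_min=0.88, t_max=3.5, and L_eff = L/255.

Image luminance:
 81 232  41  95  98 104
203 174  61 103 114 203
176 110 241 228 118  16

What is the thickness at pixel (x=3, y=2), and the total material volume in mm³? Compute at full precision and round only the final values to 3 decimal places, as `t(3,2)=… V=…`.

span = t_max - t_min = 3.5 - 0.88 = 2.620
L(3,2) = 228, L_eff = 228/255 = 0.894118
t(3,2) = 3.5 - 2.620·0.894118 = 1.157
Σt over all 3·6 pixels = 244556/6375 ≈ 38.3617255
V = pitch²·Σt = 1.62²·244556/6375 = 100.677

t(3,2)=1.157 V=100.677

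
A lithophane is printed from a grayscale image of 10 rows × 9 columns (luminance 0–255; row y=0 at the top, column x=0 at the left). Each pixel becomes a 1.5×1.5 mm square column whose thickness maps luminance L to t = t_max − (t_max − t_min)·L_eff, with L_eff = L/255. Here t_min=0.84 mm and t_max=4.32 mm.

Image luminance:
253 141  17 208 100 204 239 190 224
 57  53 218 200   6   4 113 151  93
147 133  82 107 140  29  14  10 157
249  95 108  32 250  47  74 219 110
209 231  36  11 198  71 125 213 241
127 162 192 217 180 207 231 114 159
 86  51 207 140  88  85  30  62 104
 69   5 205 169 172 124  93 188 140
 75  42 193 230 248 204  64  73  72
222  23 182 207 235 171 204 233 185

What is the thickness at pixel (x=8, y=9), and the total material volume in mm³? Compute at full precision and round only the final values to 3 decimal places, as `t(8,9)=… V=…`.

span = t_max - t_min = 4.32 - 0.84 = 3.480
L(8,9) = 185, L_eff = 185/255 = 0.725490
t(8,9) = 4.32 - 3.480·0.725490 = 1.795
Σt over all 10·9 pixels = 470109/2125 ≈ 221.2277647
V = pitch²·Σt = 1.5²·470109/2125 = 497.762

t(8,9)=1.795 V=497.762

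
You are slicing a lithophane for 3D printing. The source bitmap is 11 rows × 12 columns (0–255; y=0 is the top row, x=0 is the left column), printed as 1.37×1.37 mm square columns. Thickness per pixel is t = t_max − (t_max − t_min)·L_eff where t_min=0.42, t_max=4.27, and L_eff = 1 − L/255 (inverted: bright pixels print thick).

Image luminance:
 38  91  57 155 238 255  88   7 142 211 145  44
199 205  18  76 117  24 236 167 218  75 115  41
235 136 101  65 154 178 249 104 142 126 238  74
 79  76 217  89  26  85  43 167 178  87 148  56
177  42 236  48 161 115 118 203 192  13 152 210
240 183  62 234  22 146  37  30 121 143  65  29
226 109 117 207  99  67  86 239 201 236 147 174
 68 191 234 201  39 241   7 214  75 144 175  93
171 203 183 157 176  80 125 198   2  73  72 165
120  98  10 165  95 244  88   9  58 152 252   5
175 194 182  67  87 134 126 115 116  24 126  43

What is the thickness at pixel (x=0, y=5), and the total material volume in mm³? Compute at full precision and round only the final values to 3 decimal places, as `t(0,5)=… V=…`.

t(0,5)=4.044 V=582.222

span = t_max - t_min = 4.27 - 0.42 = 3.850
L(0,5) = 240, L_eff = 1 - 240/255 = 0.058824 (inverted)
t(0,5) = 4.27 - 3.850·0.058824 = 4.044
Σt over all 11·12 pixels = 791021/2550 ≈ 310.2043137
V = pitch²·Σt = 1.37²·791021/2550 = 582.222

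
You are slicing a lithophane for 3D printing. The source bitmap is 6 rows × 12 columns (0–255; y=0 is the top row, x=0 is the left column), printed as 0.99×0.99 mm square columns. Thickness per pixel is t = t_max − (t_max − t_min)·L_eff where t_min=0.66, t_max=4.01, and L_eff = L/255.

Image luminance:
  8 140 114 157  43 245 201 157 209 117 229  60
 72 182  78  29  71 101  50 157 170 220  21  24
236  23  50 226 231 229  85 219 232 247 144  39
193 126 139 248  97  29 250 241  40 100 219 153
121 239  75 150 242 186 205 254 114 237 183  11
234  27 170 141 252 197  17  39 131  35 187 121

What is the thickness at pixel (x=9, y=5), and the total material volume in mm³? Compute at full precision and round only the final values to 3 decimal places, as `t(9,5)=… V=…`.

t(9,5)=3.550 V=151.396

span = t_max - t_min = 4.01 - 0.66 = 3.350
L(9,5) = 35, L_eff = 35/255 = 0.137255
t(9,5) = 4.01 - 3.350·0.137255 = 3.550
Σt over all 6·12 pixels = 787799/5100 ≈ 154.4703922
V = pitch²·Σt = 0.99²·787799/5100 = 151.396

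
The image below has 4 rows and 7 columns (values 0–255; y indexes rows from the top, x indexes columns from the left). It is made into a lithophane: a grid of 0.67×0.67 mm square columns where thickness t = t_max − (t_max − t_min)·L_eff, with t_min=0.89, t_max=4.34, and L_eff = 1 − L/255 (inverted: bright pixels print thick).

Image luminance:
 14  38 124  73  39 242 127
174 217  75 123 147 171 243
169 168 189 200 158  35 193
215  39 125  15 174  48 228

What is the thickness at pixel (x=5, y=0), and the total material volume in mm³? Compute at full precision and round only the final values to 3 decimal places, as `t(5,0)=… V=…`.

t(5,0)=4.164 V=34.041

span = t_max - t_min = 4.34 - 0.89 = 3.450
L(5,0) = 242, L_eff = 1 - 242/255 = 0.050980 (inverted)
t(5,0) = 4.34 - 3.450·0.050980 = 4.164
Σt over all 4·7 pixels = 128913/1700 ≈ 75.8311765
V = pitch²·Σt = 0.67²·128913/1700 = 34.041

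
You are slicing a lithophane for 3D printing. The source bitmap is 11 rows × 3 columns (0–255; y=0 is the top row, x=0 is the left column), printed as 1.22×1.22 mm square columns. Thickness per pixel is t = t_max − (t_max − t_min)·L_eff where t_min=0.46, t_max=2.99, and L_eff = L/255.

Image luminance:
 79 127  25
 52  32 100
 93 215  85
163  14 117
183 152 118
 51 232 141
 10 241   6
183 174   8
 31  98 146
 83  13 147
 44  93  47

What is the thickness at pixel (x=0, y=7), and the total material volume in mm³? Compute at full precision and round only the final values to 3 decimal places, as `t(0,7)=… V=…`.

span = t_max - t_min = 2.99 - 0.46 = 2.530
L(0,7) = 183, L_eff = 183/255 = 0.717647
t(0,7) = 2.99 - 2.530·0.717647 = 1.174
Σt over all 11·3 pixels = 280071/4250 ≈ 65.8990588
V = pitch²·Σt = 1.22²·280071/4250 = 98.084

t(0,7)=1.174 V=98.084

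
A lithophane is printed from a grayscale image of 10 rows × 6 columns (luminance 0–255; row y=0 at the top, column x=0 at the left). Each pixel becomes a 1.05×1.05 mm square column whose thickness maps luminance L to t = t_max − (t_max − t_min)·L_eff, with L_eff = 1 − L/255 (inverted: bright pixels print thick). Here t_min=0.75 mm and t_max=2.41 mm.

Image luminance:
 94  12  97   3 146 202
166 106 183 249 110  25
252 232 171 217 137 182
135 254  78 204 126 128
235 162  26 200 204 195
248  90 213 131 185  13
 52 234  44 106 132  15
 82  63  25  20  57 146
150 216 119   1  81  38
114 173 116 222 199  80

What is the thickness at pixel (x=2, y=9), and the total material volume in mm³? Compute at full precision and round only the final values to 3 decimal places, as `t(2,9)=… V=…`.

t(2,9)=1.505 V=106.283

span = t_max - t_min = 2.41 - 0.75 = 1.660
L(2,9) = 116, L_eff = 1 - 116/255 = 0.545098 (inverted)
t(2,9) = 2.41 - 1.660·0.545098 = 1.505
Σt over all 10·6 pixels = 204853/2125 ≈ 96.4014118
V = pitch²·Σt = 1.05²·204853/2125 = 106.283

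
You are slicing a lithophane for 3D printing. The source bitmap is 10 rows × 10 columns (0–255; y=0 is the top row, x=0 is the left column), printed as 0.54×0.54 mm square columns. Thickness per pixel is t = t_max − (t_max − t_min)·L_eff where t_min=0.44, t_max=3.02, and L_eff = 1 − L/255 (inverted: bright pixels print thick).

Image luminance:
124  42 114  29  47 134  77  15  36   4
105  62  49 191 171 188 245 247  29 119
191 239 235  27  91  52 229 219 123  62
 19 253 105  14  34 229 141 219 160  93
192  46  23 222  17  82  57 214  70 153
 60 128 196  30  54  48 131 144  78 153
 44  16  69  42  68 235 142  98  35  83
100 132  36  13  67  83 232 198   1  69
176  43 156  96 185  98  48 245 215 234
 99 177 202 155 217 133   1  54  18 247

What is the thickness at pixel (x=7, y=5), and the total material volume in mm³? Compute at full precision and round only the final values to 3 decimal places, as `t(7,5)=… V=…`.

t(7,5)=1.897 V=46.532

span = t_max - t_min = 3.02 - 0.44 = 2.580
L(7,5) = 144, L_eff = 1 - 144/255 = 0.435294 (inverted)
t(7,5) = 3.02 - 2.580·0.435294 = 1.897
Σt over all 10·10 pixels = 678189/4250 ≈ 159.5738824
V = pitch²·Σt = 0.54²·678189/4250 = 46.532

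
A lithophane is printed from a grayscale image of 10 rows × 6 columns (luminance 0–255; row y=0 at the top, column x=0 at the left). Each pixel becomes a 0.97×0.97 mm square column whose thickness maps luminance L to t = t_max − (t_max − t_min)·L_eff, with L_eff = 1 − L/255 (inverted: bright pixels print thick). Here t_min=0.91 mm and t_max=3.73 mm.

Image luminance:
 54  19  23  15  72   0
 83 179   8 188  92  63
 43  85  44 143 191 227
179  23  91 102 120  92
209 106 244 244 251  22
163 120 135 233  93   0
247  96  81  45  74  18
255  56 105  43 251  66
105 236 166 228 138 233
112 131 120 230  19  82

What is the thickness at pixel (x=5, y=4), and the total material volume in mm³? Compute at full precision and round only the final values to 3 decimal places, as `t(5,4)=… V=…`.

span = t_max - t_min = 3.73 - 0.91 = 2.820
L(5,4) = 22, L_eff = 1 - 22/255 = 0.913725 (inverted)
t(5,4) = 3.73 - 2.820·0.913725 = 1.153
Σt over all 10·6 pixels = 565421/4250 ≈ 133.0402353
V = pitch²·Σt = 0.97²·565421/4250 = 125.178

t(5,4)=1.153 V=125.178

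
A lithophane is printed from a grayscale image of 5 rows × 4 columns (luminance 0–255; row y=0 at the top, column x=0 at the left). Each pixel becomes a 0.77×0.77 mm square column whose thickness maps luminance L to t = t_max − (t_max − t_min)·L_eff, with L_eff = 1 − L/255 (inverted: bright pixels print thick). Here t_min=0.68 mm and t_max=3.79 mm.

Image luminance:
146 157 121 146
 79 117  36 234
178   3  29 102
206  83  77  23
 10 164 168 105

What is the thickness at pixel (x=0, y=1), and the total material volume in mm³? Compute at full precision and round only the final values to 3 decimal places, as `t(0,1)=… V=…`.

t(0,1)=1.643 V=23.856

span = t_max - t_min = 3.79 - 0.68 = 3.110
L(0,1) = 79, L_eff = 1 - 79/255 = 0.690196 (inverted)
t(0,1) = 3.79 - 3.110·0.690196 = 1.643
Σt over all 5·4 pixels = 85502/2125 ≈ 40.2362353
V = pitch²·Σt = 0.77²·85502/2125 = 23.856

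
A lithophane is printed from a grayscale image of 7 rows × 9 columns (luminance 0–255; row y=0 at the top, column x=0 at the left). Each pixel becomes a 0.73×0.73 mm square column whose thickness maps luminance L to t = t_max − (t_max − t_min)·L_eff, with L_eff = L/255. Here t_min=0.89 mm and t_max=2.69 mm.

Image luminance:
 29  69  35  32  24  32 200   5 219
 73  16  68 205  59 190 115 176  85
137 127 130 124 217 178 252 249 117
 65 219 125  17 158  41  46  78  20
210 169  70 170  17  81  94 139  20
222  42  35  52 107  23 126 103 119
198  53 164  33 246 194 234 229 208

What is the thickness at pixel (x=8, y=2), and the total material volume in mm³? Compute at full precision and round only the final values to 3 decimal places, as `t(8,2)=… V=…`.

span = t_max - t_min = 2.69 - 0.89 = 1.800
L(8,2) = 117, L_eff = 117/255 = 0.458824
t(8,2) = 2.69 - 1.800·0.458824 = 1.864
Σt over all 7·9 pixels = 200619/1700 ≈ 118.0111765
V = pitch²·Σt = 0.73²·200619/1700 = 62.888

t(8,2)=1.864 V=62.888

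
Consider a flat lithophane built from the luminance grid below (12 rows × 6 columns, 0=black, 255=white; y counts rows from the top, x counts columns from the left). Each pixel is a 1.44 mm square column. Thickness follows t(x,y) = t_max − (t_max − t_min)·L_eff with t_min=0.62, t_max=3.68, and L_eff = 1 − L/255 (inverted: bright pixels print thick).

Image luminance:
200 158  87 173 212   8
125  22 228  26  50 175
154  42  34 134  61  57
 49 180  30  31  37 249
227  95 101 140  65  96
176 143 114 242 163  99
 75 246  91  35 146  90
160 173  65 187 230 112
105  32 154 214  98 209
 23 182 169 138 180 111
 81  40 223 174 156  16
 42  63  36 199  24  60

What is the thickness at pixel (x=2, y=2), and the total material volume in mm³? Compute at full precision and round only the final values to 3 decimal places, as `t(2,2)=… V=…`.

t(2,2)=1.028 V=304.620

span = t_max - t_min = 3.68 - 0.62 = 3.060
L(2,2) = 34, L_eff = 1 - 34/255 = 0.866667 (inverted)
t(2,2) = 3.68 - 3.060·0.866667 = 1.028
Σt over all 12·6 pixels = 146.904
V = pitch²·Σt = 1.44²·146.904 = 304.620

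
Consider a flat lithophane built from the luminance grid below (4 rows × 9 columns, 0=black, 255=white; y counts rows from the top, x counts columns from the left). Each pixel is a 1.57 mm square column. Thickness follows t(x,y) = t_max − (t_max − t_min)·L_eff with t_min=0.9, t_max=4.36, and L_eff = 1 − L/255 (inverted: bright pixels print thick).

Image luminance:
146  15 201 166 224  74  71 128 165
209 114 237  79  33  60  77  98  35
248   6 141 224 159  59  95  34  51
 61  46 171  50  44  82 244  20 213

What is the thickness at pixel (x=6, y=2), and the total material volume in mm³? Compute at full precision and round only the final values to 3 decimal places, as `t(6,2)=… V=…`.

span = t_max - t_min = 4.36 - 0.9 = 3.460
L(6,2) = 95, L_eff = 1 - 95/255 = 0.627451 (inverted)
t(6,2) = 4.36 - 3.460·0.627451 = 2.189
Σt over all 4·9 pixels = 87.76
V = pitch²·Σt = 1.57²·87.76 = 216.320

t(6,2)=2.189 V=216.320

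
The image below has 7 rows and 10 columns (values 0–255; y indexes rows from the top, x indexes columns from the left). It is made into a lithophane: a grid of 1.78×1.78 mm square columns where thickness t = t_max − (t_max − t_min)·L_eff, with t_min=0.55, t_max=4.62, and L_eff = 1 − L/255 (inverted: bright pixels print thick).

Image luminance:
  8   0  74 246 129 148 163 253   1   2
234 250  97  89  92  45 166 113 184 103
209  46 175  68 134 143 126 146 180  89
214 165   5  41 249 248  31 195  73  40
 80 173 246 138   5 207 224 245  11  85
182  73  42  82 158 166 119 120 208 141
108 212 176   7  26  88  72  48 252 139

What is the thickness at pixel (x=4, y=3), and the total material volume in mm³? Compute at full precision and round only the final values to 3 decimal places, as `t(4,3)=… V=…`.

t(4,3)=4.524 V=567.355

span = t_max - t_min = 4.62 - 0.55 = 4.070
L(4,3) = 249, L_eff = 1 - 249/255 = 0.023529 (inverted)
t(4,3) = 4.62 - 4.070·0.023529 = 4.524
Σt over all 7·10 pixels = 4566199/25500 ≈ 179.0666275
V = pitch²·Σt = 1.78²·4566199/25500 = 567.355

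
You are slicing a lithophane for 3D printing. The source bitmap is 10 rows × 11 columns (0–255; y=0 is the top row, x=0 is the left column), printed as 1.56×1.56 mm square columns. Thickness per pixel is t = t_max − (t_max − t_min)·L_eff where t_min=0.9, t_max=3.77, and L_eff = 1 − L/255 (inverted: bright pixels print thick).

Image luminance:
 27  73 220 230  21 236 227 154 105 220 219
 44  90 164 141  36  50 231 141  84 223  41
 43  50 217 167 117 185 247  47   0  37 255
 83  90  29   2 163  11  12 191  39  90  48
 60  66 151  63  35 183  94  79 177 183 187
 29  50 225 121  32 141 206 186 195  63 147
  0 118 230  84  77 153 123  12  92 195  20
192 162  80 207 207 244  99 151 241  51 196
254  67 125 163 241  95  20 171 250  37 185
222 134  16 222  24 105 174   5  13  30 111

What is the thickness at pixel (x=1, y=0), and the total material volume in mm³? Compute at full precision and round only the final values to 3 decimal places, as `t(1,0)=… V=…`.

t(1,0)=1.722 V=607.157

span = t_max - t_min = 3.77 - 0.9 = 2.870
L(1,0) = 73, L_eff = 1 - 73/255 = 0.713725 (inverted)
t(1,0) = 3.77 - 2.870·0.713725 = 1.722
Σt over all 10·11 pixels = 2120659/8500 ≈ 249.4892941
V = pitch²·Σt = 1.56²·2120659/8500 = 607.157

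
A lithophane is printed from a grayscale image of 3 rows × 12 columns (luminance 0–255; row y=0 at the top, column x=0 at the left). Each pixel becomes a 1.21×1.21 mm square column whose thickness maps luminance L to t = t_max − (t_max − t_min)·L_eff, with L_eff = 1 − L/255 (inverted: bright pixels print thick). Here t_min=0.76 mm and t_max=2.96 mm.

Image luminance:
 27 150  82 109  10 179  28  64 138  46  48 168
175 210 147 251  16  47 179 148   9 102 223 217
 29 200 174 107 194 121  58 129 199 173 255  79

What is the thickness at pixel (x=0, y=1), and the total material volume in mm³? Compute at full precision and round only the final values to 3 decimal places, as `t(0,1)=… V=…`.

span = t_max - t_min = 2.96 - 0.76 = 2.200
L(0,1) = 175, L_eff = 1 - 175/255 = 0.313725 (inverted)
t(0,1) = 2.96 - 2.200·0.313725 = 2.270
Σt over all 3·12 pixels = 5619/85 ≈ 66.1058824
V = pitch²·Σt = 1.21²·5619/85 = 96.786

t(0,1)=2.270 V=96.786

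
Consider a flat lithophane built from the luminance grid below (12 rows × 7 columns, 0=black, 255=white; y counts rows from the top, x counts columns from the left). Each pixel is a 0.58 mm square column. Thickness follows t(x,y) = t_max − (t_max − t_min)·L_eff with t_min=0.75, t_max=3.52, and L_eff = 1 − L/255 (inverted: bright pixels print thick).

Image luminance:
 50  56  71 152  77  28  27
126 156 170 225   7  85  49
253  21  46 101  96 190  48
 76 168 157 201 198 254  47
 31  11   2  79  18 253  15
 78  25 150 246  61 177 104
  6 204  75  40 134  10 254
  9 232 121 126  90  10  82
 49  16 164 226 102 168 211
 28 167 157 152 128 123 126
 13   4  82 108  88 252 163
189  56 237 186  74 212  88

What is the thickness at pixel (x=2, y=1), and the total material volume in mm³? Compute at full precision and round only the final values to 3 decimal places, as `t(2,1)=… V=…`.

span = t_max - t_min = 3.52 - 0.75 = 2.770
L(2,1) = 170, L_eff = 1 - 170/255 = 0.333333 (inverted)
t(2,1) = 3.52 - 2.770·0.333333 = 2.597
Σt over all 12·7 pixels = 4195619/25500 ≈ 164.5340784
V = pitch²·Σt = 0.58²·4195619/25500 = 55.349

t(2,1)=2.597 V=55.349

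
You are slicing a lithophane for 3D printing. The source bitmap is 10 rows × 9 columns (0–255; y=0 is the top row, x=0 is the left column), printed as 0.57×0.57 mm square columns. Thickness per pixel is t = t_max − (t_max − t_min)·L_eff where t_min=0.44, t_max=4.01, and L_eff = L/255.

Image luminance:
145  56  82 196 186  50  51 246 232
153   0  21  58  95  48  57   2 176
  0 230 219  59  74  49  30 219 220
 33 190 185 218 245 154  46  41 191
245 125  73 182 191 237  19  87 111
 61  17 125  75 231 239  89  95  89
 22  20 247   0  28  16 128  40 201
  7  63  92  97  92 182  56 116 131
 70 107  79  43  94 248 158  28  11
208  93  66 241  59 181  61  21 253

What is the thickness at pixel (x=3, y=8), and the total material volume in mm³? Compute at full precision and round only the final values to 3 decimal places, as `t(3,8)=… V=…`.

t(3,8)=3.408 V=71.284

span = t_max - t_min = 4.01 - 0.44 = 3.570
L(3,8) = 43, L_eff = 43/255 = 0.168627
t(3,8) = 4.01 - 3.570·0.168627 = 3.408
Σt over all 10·9 pixels = 219.402
V = pitch²·Σt = 0.57²·219.402 = 71.284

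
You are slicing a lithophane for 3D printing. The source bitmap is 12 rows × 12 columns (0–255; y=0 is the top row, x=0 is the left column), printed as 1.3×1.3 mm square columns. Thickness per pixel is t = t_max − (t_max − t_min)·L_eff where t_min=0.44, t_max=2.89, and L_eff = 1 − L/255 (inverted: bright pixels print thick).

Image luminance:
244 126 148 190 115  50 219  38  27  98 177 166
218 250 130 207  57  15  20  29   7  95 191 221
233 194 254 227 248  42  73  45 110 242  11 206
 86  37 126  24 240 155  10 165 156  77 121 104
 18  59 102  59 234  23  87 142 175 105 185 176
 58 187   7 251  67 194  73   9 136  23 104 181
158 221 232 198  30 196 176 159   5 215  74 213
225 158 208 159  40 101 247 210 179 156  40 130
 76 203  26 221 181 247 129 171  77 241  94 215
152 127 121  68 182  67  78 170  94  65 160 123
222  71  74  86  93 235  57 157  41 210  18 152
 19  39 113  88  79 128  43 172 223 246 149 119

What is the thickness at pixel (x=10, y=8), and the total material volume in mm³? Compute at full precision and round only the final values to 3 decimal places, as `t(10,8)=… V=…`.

t(10,8)=1.343 V=411.218

span = t_max - t_min = 2.89 - 0.44 = 2.450
L(10,8) = 94, L_eff = 1 - 94/255 = 0.631373 (inverted)
t(10,8) = 2.89 - 2.450·0.631373 = 1.343
Σt over all 12·12 pixels = 248191/1020 ≈ 243.3245098
V = pitch²·Σt = 1.3²·248191/1020 = 411.218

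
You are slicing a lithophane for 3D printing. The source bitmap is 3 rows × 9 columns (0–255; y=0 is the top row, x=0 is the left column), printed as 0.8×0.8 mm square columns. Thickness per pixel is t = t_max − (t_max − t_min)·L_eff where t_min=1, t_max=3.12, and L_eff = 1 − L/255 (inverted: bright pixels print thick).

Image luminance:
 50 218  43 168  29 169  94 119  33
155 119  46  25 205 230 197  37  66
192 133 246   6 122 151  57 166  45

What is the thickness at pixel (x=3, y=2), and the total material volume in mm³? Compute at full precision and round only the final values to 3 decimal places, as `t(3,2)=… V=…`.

t(3,2)=1.050 V=33.886

span = t_max - t_min = 3.12 - 1 = 2.120
L(3,2) = 6, L_eff = 1 - 6/255 = 0.976471 (inverted)
t(3,2) = 3.12 - 2.120·0.976471 = 1.050
Σt over all 3·9 pixels = 337538/6375 ≈ 52.9471373
V = pitch²·Σt = 0.8²·337538/6375 = 33.886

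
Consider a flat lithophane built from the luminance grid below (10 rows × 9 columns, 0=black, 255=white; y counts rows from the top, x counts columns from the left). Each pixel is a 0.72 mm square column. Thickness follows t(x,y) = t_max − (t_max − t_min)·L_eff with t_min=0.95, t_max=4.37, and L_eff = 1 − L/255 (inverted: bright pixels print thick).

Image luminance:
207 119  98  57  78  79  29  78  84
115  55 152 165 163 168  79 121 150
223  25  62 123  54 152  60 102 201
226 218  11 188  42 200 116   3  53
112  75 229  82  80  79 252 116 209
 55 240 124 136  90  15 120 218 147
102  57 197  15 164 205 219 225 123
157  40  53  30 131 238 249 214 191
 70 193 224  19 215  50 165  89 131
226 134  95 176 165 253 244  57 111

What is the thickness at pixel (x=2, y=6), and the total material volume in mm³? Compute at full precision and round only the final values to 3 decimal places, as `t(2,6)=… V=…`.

span = t_max - t_min = 4.37 - 0.95 = 3.420
L(2,6) = 197, L_eff = 1 - 197/255 = 0.227451 (inverted)
t(2,6) = 4.37 - 3.420·0.227451 = 3.592
Σt over all 10·9 pixels = 241.908
V = pitch²·Σt = 0.72²·241.908 = 125.405

t(2,6)=3.592 V=125.405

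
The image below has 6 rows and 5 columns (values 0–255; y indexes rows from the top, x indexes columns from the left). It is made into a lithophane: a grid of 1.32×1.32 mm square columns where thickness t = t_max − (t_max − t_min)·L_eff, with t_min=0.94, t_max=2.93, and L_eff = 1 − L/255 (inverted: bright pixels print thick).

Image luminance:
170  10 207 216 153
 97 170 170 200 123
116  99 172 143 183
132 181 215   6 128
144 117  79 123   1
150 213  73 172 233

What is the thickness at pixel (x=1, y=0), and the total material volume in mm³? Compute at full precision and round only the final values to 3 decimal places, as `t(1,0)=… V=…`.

span = t_max - t_min = 2.93 - 0.94 = 1.990
L(1,0) = 10, L_eff = 1 - 10/255 = 0.960784 (inverted)
t(1,0) = 2.93 - 1.990·0.960784 = 1.018
Σt over all 6·5 pixels = 388526/6375 ≈ 60.9452549
V = pitch²·Σt = 1.32²·388526/6375 = 106.191

t(1,0)=1.018 V=106.191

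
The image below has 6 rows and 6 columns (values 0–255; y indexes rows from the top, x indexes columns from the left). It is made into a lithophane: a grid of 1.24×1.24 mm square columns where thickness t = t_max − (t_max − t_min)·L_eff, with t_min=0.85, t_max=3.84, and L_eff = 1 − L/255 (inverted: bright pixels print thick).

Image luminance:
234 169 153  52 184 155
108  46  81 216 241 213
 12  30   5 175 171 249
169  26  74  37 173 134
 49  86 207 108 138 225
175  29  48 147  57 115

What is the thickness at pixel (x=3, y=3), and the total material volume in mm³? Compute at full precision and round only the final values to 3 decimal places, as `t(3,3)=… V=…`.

t(3,3)=1.284 V=128.019

span = t_max - t_min = 3.84 - 0.85 = 2.990
L(3,3) = 37, L_eff = 1 - 37/255 = 0.854902 (inverted)
t(3,3) = 3.84 - 2.990·0.854902 = 1.284
Σt over all 6·6 pixels = 707703/8500 ≈ 83.2591765
V = pitch²·Σt = 1.24²·707703/8500 = 128.019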